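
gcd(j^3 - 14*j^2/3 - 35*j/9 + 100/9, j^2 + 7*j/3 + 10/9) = j + 5/3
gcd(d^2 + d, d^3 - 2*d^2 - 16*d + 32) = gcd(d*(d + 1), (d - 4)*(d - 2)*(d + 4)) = 1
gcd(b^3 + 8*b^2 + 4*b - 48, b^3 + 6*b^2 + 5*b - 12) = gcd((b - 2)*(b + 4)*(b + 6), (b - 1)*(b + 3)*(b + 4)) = b + 4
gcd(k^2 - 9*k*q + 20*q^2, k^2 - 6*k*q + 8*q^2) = -k + 4*q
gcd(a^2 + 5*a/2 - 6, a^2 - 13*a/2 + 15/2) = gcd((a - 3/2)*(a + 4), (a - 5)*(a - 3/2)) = a - 3/2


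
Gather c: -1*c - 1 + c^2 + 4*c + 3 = c^2 + 3*c + 2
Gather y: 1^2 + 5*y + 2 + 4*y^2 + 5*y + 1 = 4*y^2 + 10*y + 4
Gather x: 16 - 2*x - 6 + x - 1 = 9 - x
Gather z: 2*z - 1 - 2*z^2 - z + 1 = -2*z^2 + z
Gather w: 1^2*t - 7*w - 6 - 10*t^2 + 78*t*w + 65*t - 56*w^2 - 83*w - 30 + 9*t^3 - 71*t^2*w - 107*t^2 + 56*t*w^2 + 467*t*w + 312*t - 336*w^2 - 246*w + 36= 9*t^3 - 117*t^2 + 378*t + w^2*(56*t - 392) + w*(-71*t^2 + 545*t - 336)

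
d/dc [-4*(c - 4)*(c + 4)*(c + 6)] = -12*c^2 - 48*c + 64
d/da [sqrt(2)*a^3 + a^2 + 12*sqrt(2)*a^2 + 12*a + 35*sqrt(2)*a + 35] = 3*sqrt(2)*a^2 + 2*a + 24*sqrt(2)*a + 12 + 35*sqrt(2)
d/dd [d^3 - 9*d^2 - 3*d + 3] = 3*d^2 - 18*d - 3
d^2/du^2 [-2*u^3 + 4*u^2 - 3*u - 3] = 8 - 12*u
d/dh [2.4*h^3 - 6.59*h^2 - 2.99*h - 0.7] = 7.2*h^2 - 13.18*h - 2.99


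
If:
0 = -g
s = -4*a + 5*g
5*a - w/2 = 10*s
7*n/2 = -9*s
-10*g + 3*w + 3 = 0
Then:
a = -1/90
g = 0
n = -4/35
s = 2/45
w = -1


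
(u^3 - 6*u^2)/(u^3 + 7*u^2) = (u - 6)/(u + 7)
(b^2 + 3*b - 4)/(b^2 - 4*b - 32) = (b - 1)/(b - 8)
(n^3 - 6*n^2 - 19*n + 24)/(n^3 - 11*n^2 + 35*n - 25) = (n^2 - 5*n - 24)/(n^2 - 10*n + 25)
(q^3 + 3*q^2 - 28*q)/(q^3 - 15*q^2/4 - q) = 4*(q + 7)/(4*q + 1)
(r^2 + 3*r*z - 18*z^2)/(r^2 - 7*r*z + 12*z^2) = (-r - 6*z)/(-r + 4*z)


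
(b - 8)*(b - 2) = b^2 - 10*b + 16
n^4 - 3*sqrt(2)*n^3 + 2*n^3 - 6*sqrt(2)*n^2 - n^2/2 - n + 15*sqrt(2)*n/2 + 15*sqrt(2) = (n + 2)*(n - 5*sqrt(2)/2)*(n - 3*sqrt(2)/2)*(n + sqrt(2))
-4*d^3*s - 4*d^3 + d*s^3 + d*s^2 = (-2*d + s)*(2*d + s)*(d*s + d)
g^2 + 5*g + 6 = (g + 2)*(g + 3)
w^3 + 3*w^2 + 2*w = w*(w + 1)*(w + 2)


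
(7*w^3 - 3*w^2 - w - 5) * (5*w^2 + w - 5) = 35*w^5 - 8*w^4 - 43*w^3 - 11*w^2 + 25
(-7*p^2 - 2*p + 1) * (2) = -14*p^2 - 4*p + 2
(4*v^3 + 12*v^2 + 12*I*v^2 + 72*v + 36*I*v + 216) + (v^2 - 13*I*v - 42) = 4*v^3 + 13*v^2 + 12*I*v^2 + 72*v + 23*I*v + 174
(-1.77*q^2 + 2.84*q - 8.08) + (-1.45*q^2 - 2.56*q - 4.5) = -3.22*q^2 + 0.28*q - 12.58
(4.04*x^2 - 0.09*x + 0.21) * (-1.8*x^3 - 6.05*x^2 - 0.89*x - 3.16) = -7.272*x^5 - 24.28*x^4 - 3.4291*x^3 - 13.9568*x^2 + 0.0975*x - 0.6636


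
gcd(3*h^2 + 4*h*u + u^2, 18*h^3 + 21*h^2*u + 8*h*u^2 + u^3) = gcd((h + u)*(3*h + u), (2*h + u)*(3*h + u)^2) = 3*h + u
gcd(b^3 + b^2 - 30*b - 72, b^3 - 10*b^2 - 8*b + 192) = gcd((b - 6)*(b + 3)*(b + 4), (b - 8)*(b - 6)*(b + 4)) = b^2 - 2*b - 24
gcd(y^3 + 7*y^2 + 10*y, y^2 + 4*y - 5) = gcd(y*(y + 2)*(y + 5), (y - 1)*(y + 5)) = y + 5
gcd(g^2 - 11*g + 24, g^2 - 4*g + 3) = g - 3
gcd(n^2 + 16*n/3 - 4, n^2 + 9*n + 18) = n + 6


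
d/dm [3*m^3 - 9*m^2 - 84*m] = 9*m^2 - 18*m - 84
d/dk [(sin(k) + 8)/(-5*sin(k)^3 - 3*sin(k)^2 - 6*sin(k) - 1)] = (10*sin(k)^3 + 123*sin(k)^2 + 48*sin(k) + 47)*cos(k)/(5*sin(k)^3 + 3*sin(k)^2 + 6*sin(k) + 1)^2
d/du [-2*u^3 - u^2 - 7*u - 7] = -6*u^2 - 2*u - 7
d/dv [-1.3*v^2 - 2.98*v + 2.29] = -2.6*v - 2.98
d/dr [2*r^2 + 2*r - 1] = 4*r + 2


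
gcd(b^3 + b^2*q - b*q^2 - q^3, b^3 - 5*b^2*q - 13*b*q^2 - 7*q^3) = b^2 + 2*b*q + q^2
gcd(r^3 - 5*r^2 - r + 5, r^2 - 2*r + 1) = r - 1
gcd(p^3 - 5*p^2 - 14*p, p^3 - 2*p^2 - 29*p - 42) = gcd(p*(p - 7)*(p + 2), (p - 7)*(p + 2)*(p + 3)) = p^2 - 5*p - 14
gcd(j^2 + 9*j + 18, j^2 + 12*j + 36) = j + 6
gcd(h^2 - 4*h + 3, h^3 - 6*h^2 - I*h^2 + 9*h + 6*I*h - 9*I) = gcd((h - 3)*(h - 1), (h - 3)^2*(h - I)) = h - 3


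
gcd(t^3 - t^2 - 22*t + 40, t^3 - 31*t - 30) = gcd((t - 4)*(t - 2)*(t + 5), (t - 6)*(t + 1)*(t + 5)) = t + 5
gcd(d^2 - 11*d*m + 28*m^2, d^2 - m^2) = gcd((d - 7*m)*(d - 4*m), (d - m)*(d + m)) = 1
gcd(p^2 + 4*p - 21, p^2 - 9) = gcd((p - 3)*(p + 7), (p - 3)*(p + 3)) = p - 3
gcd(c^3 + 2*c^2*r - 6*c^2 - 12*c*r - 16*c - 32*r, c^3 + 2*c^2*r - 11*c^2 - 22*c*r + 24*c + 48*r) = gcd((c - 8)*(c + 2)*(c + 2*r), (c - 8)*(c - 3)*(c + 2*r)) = c^2 + 2*c*r - 8*c - 16*r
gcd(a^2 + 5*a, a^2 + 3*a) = a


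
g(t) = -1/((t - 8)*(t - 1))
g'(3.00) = -0.03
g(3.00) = 0.10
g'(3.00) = -0.03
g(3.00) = 0.10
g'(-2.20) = -0.01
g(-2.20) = -0.03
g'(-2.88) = -0.01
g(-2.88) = -0.02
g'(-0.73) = -0.05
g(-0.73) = -0.07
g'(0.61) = -0.94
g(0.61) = -0.35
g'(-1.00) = -0.03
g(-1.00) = -0.06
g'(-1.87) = -0.02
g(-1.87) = -0.04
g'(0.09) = -0.17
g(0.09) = -0.14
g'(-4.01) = -0.00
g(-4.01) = -0.02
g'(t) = 1/((t - 8)*(t - 1)^2) + 1/((t - 8)^2*(t - 1)) = (2*t - 9)/((t - 8)^2*(t - 1)^2)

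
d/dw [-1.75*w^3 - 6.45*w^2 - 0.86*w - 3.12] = -5.25*w^2 - 12.9*w - 0.86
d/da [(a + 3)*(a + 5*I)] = 2*a + 3 + 5*I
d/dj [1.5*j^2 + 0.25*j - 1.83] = 3.0*j + 0.25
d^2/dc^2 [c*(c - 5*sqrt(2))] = 2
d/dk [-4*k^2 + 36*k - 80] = 36 - 8*k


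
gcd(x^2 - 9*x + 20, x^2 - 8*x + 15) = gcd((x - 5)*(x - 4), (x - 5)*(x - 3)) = x - 5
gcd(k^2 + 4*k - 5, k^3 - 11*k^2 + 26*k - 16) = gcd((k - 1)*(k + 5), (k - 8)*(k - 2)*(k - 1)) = k - 1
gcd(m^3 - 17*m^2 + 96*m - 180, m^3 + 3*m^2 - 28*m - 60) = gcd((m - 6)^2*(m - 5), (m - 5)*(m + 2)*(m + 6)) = m - 5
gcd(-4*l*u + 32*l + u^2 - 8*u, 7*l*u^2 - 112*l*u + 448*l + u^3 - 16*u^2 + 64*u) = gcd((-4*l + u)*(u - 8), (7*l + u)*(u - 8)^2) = u - 8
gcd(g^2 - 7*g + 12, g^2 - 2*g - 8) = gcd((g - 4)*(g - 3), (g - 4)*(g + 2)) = g - 4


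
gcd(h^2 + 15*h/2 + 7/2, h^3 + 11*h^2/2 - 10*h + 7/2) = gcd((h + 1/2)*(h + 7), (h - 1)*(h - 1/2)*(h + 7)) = h + 7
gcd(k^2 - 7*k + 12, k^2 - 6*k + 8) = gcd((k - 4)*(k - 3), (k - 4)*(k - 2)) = k - 4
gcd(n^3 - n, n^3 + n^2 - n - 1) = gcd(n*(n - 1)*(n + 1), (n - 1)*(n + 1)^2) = n^2 - 1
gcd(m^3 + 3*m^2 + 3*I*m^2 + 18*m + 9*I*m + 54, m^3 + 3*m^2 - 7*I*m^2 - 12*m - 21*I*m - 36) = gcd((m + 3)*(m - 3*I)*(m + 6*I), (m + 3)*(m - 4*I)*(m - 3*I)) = m^2 + m*(3 - 3*I) - 9*I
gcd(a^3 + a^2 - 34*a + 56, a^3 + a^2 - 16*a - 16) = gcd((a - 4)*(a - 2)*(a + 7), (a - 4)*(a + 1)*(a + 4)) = a - 4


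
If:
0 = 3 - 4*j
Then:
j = 3/4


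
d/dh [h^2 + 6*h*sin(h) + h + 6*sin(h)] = 6*h*cos(h) + 2*h + 6*sqrt(2)*sin(h + pi/4) + 1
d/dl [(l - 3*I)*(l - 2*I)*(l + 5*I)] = 3*l^2 + 19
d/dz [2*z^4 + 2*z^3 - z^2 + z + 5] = 8*z^3 + 6*z^2 - 2*z + 1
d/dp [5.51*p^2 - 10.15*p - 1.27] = 11.02*p - 10.15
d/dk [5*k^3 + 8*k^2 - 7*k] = 15*k^2 + 16*k - 7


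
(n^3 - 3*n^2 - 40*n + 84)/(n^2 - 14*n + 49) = (n^2 + 4*n - 12)/(n - 7)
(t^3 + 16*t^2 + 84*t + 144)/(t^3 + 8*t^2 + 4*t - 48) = (t + 6)/(t - 2)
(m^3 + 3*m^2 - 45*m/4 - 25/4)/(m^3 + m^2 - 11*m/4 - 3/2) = (2*m^2 + 5*m - 25)/(2*m^2 + m - 6)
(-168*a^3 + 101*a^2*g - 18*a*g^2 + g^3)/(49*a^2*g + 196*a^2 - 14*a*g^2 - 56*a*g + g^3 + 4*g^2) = (-24*a^2 + 11*a*g - g^2)/(7*a*g + 28*a - g^2 - 4*g)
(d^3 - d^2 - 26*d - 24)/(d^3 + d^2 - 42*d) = (d^2 + 5*d + 4)/(d*(d + 7))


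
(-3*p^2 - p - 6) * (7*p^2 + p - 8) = -21*p^4 - 10*p^3 - 19*p^2 + 2*p + 48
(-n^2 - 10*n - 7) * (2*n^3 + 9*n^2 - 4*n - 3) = -2*n^5 - 29*n^4 - 100*n^3 - 20*n^2 + 58*n + 21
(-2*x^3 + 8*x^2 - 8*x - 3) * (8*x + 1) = -16*x^4 + 62*x^3 - 56*x^2 - 32*x - 3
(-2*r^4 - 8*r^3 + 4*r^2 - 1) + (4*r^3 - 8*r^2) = -2*r^4 - 4*r^3 - 4*r^2 - 1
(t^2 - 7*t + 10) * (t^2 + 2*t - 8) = t^4 - 5*t^3 - 12*t^2 + 76*t - 80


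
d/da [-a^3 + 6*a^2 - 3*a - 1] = -3*a^2 + 12*a - 3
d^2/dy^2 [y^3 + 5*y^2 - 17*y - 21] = 6*y + 10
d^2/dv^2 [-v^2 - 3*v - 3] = -2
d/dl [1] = 0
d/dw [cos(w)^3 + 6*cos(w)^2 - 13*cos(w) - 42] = (-3*cos(w)^2 - 12*cos(w) + 13)*sin(w)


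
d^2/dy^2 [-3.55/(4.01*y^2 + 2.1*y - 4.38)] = (114.16871*y^2 + 59.7891*y - 3.55*(8.02*y + 2.1)*(16.04*y + 4.2) - 124.70298)/(4.01*y^2 + 2.1*y - 4.38)^3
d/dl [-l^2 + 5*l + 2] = 5 - 2*l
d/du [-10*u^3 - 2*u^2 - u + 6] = -30*u^2 - 4*u - 1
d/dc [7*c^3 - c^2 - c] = 21*c^2 - 2*c - 1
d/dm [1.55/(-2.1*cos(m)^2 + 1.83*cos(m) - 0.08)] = (2.8365 - 6.51*cos(m))*sin(m)/(2.1*cos(m)^2 - 1.83*cos(m) + 0.08)^2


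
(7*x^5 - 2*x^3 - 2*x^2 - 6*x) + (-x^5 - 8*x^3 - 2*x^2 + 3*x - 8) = 6*x^5 - 10*x^3 - 4*x^2 - 3*x - 8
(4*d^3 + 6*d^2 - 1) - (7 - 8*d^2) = 4*d^3 + 14*d^2 - 8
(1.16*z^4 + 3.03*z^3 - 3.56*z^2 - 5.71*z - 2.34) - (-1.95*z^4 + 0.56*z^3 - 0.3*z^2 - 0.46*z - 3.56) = 3.11*z^4 + 2.47*z^3 - 3.26*z^2 - 5.25*z + 1.22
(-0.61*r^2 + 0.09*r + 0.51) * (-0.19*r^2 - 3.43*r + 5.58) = 0.1159*r^4 + 2.0752*r^3 - 3.8094*r^2 - 1.2471*r + 2.8458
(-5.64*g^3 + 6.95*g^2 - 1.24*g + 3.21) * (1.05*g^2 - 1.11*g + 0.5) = -5.922*g^5 + 13.5579*g^4 - 11.8365*g^3 + 8.2219*g^2 - 4.1831*g + 1.605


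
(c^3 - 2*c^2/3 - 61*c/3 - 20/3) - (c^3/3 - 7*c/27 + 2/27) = 2*c^3/3 - 2*c^2/3 - 542*c/27 - 182/27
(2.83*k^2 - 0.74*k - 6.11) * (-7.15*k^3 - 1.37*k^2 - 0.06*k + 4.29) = -20.2345*k^5 + 1.4139*k^4 + 44.5305*k^3 + 20.5558*k^2 - 2.808*k - 26.2119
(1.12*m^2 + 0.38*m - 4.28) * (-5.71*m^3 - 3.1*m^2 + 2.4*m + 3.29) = -6.3952*m^5 - 5.6418*m^4 + 25.9488*m^3 + 17.8648*m^2 - 9.0218*m - 14.0812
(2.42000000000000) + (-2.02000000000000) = 0.400000000000000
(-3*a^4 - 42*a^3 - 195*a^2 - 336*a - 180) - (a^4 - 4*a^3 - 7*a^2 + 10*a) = -4*a^4 - 38*a^3 - 188*a^2 - 346*a - 180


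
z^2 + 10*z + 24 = (z + 4)*(z + 6)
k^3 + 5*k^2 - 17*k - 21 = (k - 3)*(k + 1)*(k + 7)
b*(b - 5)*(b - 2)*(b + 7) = b^4 - 39*b^2 + 70*b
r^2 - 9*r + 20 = (r - 5)*(r - 4)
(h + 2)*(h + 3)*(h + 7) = h^3 + 12*h^2 + 41*h + 42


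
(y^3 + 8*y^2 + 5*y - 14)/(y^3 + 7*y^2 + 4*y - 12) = (y + 7)/(y + 6)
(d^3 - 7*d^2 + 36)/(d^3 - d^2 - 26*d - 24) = (d^2 - d - 6)/(d^2 + 5*d + 4)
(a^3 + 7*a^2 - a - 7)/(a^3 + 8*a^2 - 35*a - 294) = (a^2 - 1)/(a^2 + a - 42)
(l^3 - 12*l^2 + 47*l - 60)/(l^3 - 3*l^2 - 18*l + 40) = (l^2 - 7*l + 12)/(l^2 + 2*l - 8)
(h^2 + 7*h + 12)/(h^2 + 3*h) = (h + 4)/h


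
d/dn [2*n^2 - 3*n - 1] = 4*n - 3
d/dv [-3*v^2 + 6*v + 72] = 6 - 6*v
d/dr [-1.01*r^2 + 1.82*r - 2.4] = 1.82 - 2.02*r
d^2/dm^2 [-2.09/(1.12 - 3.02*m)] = 38.123272/(3.02*m - 1.12)^3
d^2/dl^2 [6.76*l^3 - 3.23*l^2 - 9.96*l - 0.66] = 40.56*l - 6.46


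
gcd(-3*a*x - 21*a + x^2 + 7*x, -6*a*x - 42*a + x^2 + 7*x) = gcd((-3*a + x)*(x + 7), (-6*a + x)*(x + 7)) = x + 7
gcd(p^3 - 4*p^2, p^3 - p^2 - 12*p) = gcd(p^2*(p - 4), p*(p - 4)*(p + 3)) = p^2 - 4*p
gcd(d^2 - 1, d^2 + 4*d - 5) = d - 1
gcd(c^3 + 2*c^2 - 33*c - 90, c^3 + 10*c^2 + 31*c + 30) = c^2 + 8*c + 15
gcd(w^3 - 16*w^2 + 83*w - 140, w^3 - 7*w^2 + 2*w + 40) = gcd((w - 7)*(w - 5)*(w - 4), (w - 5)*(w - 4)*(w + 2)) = w^2 - 9*w + 20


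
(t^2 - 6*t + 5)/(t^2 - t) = (t - 5)/t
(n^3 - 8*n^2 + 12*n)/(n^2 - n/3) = 3*(n^2 - 8*n + 12)/(3*n - 1)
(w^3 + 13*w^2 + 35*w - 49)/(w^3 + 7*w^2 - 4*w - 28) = (w^2 + 6*w - 7)/(w^2 - 4)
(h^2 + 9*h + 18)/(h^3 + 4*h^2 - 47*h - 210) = (h + 3)/(h^2 - 2*h - 35)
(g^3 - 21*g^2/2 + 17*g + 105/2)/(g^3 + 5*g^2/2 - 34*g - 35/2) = (2*g^2 - 11*g - 21)/(2*g^2 + 15*g + 7)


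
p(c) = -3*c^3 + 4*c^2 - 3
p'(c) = -9*c^2 + 8*c = c*(8 - 9*c)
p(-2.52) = 70.41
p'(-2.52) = -77.31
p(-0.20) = -2.82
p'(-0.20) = -1.96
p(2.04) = -11.82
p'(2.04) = -21.13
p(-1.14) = 6.64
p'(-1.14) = -20.82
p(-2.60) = 76.77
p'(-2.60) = -81.64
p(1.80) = -7.54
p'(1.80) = -14.76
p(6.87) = -786.94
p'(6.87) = -369.81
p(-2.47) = 66.61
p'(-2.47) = -74.67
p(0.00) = -3.00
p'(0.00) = 0.00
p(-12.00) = 5757.00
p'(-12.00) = -1392.00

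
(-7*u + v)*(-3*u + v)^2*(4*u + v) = -252*u^4 + 141*u^3*v - u^2*v^2 - 9*u*v^3 + v^4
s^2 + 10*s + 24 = (s + 4)*(s + 6)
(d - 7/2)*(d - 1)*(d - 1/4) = d^3 - 19*d^2/4 + 37*d/8 - 7/8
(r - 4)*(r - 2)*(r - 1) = r^3 - 7*r^2 + 14*r - 8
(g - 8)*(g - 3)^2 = g^3 - 14*g^2 + 57*g - 72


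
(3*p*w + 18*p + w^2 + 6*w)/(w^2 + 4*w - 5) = (3*p*w + 18*p + w^2 + 6*w)/(w^2 + 4*w - 5)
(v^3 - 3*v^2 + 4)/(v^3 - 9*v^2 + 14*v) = (v^2 - v - 2)/(v*(v - 7))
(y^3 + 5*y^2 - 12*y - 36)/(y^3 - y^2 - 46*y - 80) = (y^2 + 3*y - 18)/(y^2 - 3*y - 40)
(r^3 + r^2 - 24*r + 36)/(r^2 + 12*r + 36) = (r^2 - 5*r + 6)/(r + 6)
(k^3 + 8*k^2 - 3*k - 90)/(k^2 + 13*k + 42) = (k^2 + 2*k - 15)/(k + 7)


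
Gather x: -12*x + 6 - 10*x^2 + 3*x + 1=-10*x^2 - 9*x + 7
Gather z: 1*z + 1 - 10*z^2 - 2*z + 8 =-10*z^2 - z + 9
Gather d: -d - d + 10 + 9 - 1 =18 - 2*d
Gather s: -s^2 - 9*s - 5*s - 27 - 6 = -s^2 - 14*s - 33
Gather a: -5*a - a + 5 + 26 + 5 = 36 - 6*a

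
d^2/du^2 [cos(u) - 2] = -cos(u)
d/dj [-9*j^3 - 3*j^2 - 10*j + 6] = -27*j^2 - 6*j - 10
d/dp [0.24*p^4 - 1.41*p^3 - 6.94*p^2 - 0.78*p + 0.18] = 0.96*p^3 - 4.23*p^2 - 13.88*p - 0.78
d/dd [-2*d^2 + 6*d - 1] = 6 - 4*d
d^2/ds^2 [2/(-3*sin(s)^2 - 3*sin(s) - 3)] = 2*(4*sin(s)^3 + 3*sin(s)^2 - 9*sin(s) - 7)*sin(s)/(3*(sin(s)^2 + sin(s) + 1)^3)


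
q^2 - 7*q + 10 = (q - 5)*(q - 2)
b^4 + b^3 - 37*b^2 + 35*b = b*(b - 5)*(b - 1)*(b + 7)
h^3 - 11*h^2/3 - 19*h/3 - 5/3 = (h - 5)*(h + 1/3)*(h + 1)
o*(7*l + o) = 7*l*o + o^2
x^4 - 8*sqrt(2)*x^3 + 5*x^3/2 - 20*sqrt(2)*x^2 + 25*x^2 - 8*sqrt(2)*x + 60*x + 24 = (x + 1/2)*(x + 2)*(x - 6*sqrt(2))*(x - 2*sqrt(2))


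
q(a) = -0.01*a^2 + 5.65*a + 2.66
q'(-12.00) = 5.89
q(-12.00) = -66.58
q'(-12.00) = 5.89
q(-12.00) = -66.58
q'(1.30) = 5.62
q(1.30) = 9.99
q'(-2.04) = 5.69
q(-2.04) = -8.91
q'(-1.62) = 5.68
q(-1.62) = -6.52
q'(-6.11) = 5.77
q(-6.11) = -32.23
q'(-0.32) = 5.66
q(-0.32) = 0.85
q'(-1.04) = 5.67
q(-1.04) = -3.23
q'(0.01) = 5.65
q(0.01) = 2.72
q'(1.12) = 5.63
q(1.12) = 8.98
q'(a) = 5.65 - 0.02*a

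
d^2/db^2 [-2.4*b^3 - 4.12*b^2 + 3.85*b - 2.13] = -14.4*b - 8.24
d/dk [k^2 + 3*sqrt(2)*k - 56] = 2*k + 3*sqrt(2)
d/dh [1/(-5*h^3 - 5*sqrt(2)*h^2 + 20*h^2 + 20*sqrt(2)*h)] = (3*h^2 - 8*h + 2*sqrt(2)*h - 4*sqrt(2))/(5*h^2*(h^2 - 4*h + sqrt(2)*h - 4*sqrt(2))^2)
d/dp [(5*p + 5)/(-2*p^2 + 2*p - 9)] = 5*(2*p^2 + 4*p - 11)/(4*p^4 - 8*p^3 + 40*p^2 - 36*p + 81)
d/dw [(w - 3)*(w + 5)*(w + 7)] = 3*w^2 + 18*w - 1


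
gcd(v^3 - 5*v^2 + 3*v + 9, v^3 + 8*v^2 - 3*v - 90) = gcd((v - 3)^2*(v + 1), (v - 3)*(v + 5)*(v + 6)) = v - 3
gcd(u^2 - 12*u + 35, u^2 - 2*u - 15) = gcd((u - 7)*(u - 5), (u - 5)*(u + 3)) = u - 5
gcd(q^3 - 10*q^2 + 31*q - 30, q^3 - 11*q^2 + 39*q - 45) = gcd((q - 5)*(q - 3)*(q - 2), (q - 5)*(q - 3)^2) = q^2 - 8*q + 15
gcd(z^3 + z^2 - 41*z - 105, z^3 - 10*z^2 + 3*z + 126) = z^2 - 4*z - 21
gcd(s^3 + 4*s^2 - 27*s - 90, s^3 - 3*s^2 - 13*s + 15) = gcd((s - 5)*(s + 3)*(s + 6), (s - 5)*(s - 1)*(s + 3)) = s^2 - 2*s - 15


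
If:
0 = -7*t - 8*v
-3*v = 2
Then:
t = 16/21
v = -2/3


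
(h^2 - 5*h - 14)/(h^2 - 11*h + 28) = (h + 2)/(h - 4)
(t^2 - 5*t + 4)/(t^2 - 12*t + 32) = (t - 1)/(t - 8)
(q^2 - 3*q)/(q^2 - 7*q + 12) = q/(q - 4)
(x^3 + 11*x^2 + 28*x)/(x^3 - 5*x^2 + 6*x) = (x^2 + 11*x + 28)/(x^2 - 5*x + 6)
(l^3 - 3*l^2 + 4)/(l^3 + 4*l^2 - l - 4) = (l^2 - 4*l + 4)/(l^2 + 3*l - 4)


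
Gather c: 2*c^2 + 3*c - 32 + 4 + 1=2*c^2 + 3*c - 27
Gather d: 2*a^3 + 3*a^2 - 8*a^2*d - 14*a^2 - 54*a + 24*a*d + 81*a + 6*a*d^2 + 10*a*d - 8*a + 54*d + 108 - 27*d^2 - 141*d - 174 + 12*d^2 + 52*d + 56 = 2*a^3 - 11*a^2 + 19*a + d^2*(6*a - 15) + d*(-8*a^2 + 34*a - 35) - 10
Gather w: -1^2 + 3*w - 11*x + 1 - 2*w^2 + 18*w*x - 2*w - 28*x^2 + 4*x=-2*w^2 + w*(18*x + 1) - 28*x^2 - 7*x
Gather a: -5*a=-5*a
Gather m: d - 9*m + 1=d - 9*m + 1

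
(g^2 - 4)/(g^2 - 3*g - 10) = (g - 2)/(g - 5)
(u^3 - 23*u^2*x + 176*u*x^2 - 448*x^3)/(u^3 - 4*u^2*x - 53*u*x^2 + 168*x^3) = (-u^2 + 15*u*x - 56*x^2)/(-u^2 - 4*u*x + 21*x^2)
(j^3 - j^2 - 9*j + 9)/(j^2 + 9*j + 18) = (j^2 - 4*j + 3)/(j + 6)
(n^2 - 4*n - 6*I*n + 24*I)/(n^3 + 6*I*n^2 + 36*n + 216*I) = (n - 4)/(n^2 + 12*I*n - 36)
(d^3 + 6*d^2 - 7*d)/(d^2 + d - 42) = d*(d - 1)/(d - 6)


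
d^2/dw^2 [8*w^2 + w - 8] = 16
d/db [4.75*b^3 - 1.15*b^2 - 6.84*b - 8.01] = 14.25*b^2 - 2.3*b - 6.84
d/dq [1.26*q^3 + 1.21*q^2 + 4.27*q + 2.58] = 3.78*q^2 + 2.42*q + 4.27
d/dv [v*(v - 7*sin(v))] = -7*v*cos(v) + 2*v - 7*sin(v)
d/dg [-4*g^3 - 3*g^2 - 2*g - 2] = -12*g^2 - 6*g - 2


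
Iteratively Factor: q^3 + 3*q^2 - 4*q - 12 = (q - 2)*(q^2 + 5*q + 6) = (q - 2)*(q + 3)*(q + 2)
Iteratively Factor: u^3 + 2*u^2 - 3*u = (u + 3)*(u^2 - u) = u*(u + 3)*(u - 1)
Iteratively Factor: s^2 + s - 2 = (s - 1)*(s + 2)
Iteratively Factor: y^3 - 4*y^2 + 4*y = (y)*(y^2 - 4*y + 4) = y*(y - 2)*(y - 2)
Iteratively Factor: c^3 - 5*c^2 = (c)*(c^2 - 5*c) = c*(c - 5)*(c)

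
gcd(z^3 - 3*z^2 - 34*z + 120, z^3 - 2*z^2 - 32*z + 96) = z^2 + 2*z - 24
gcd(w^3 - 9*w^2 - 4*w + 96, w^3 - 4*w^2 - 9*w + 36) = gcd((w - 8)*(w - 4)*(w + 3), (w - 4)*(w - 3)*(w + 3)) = w^2 - w - 12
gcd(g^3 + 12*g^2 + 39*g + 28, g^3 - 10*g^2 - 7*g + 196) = g + 4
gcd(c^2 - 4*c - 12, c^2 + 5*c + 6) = c + 2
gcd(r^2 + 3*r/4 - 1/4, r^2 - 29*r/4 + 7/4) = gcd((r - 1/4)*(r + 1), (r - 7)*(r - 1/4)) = r - 1/4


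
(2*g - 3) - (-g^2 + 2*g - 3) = g^2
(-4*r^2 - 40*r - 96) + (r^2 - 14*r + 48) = -3*r^2 - 54*r - 48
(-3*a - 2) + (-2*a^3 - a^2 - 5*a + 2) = -2*a^3 - a^2 - 8*a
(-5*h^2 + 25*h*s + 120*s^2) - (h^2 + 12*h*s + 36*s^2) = -6*h^2 + 13*h*s + 84*s^2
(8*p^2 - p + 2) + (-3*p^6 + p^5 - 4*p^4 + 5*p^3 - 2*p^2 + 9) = -3*p^6 + p^5 - 4*p^4 + 5*p^3 + 6*p^2 - p + 11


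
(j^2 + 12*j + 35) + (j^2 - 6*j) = 2*j^2 + 6*j + 35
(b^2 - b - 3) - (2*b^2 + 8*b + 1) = -b^2 - 9*b - 4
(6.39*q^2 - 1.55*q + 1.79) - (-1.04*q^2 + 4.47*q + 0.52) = 7.43*q^2 - 6.02*q + 1.27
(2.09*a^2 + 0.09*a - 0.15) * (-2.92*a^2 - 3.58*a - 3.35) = -6.1028*a^4 - 7.745*a^3 - 6.8857*a^2 + 0.2355*a + 0.5025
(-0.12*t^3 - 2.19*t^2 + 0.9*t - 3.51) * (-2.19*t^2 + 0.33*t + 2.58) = 0.2628*t^5 + 4.7565*t^4 - 3.0033*t^3 + 2.3337*t^2 + 1.1637*t - 9.0558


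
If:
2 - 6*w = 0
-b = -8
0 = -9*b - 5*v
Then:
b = 8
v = -72/5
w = 1/3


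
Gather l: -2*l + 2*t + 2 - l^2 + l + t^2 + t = -l^2 - l + t^2 + 3*t + 2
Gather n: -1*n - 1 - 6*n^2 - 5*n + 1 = -6*n^2 - 6*n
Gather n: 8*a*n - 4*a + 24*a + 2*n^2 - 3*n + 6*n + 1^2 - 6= 20*a + 2*n^2 + n*(8*a + 3) - 5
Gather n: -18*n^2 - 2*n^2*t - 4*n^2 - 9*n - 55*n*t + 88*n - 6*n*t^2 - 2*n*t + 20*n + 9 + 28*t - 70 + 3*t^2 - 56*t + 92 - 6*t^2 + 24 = n^2*(-2*t - 22) + n*(-6*t^2 - 57*t + 99) - 3*t^2 - 28*t + 55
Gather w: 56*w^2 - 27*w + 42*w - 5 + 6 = 56*w^2 + 15*w + 1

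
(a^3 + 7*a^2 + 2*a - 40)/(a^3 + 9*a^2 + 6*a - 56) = (a + 5)/(a + 7)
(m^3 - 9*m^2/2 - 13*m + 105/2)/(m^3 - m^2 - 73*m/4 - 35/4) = 2*(m - 3)/(2*m + 1)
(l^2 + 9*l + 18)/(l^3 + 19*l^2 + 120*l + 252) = (l + 3)/(l^2 + 13*l + 42)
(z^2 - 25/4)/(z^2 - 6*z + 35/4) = (2*z + 5)/(2*z - 7)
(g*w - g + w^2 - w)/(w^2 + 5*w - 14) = (g*w - g + w^2 - w)/(w^2 + 5*w - 14)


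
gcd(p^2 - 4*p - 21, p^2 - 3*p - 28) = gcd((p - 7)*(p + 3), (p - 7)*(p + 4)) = p - 7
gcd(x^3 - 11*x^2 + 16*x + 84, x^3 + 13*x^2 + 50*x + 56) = x + 2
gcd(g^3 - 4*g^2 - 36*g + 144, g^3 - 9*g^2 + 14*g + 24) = g^2 - 10*g + 24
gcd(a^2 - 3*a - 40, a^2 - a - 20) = 1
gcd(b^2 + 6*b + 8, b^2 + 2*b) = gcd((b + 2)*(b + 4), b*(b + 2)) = b + 2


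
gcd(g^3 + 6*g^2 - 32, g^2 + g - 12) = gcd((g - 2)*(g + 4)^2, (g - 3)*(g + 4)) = g + 4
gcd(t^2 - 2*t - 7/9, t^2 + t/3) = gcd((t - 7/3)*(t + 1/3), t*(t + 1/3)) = t + 1/3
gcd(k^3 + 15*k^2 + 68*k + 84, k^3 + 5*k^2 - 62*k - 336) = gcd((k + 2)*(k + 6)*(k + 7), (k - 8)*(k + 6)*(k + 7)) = k^2 + 13*k + 42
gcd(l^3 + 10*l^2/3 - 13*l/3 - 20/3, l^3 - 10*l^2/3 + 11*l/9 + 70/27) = l - 5/3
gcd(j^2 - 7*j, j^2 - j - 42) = j - 7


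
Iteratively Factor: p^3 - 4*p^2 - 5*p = (p)*(p^2 - 4*p - 5) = p*(p + 1)*(p - 5)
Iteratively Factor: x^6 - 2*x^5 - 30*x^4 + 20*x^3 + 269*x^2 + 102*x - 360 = (x - 1)*(x^5 - x^4 - 31*x^3 - 11*x^2 + 258*x + 360) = (x - 1)*(x + 3)*(x^4 - 4*x^3 - 19*x^2 + 46*x + 120) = (x - 4)*(x - 1)*(x + 3)*(x^3 - 19*x - 30) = (x - 5)*(x - 4)*(x - 1)*(x + 3)*(x^2 + 5*x + 6) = (x - 5)*(x - 4)*(x - 1)*(x + 2)*(x + 3)*(x + 3)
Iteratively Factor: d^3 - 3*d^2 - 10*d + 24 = (d - 2)*(d^2 - d - 12) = (d - 2)*(d + 3)*(d - 4)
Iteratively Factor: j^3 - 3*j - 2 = (j - 2)*(j^2 + 2*j + 1) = (j - 2)*(j + 1)*(j + 1)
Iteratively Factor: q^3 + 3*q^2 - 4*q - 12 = (q + 2)*(q^2 + q - 6) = (q - 2)*(q + 2)*(q + 3)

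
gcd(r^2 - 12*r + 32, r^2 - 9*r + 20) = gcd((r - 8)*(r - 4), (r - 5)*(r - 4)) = r - 4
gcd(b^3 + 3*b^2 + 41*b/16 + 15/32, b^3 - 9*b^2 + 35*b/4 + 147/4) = b + 3/2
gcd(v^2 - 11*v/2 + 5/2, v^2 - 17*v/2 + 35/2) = v - 5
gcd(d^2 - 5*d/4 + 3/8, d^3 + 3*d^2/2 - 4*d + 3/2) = d - 1/2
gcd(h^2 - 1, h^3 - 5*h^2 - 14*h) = 1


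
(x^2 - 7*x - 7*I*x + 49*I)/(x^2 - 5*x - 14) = (x - 7*I)/(x + 2)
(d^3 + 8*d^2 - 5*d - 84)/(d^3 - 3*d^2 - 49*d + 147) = (d + 4)/(d - 7)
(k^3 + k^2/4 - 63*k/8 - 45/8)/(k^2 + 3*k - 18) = (8*k^2 + 26*k + 15)/(8*(k + 6))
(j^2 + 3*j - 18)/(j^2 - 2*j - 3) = (j + 6)/(j + 1)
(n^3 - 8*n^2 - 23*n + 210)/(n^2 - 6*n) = n - 2 - 35/n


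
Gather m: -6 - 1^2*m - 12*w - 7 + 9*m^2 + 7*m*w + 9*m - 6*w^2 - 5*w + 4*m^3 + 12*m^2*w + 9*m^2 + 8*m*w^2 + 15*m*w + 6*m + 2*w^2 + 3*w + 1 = 4*m^3 + m^2*(12*w + 18) + m*(8*w^2 + 22*w + 14) - 4*w^2 - 14*w - 12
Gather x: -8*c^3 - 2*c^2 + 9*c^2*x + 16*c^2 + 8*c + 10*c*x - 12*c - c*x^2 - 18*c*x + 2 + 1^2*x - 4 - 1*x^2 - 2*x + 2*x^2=-8*c^3 + 14*c^2 - 4*c + x^2*(1 - c) + x*(9*c^2 - 8*c - 1) - 2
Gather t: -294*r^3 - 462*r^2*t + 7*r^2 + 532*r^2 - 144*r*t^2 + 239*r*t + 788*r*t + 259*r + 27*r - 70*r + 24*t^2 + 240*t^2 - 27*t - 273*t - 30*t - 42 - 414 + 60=-294*r^3 + 539*r^2 + 216*r + t^2*(264 - 144*r) + t*(-462*r^2 + 1027*r - 330) - 396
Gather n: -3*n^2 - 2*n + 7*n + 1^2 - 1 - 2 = -3*n^2 + 5*n - 2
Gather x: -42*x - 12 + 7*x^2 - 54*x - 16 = 7*x^2 - 96*x - 28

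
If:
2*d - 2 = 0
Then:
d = 1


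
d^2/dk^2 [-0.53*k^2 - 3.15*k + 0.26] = -1.06000000000000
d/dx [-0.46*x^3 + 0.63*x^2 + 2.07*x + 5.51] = -1.38*x^2 + 1.26*x + 2.07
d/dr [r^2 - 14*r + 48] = 2*r - 14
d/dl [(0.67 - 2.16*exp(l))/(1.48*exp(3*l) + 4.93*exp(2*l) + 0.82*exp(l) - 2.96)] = (6.3936*exp(3*l) + 7.674*exp(2*l) - 6.6062*exp(l) + 5.8442)*exp(l)/(2.1904*exp(6*l) + 14.5928*exp(5*l) + 26.7321*exp(4*l) - 0.676400000000001*exp(3*l) - 28.5132*exp(2*l) - 4.8544*exp(l) + 8.7616)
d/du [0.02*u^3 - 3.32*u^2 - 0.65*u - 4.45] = 0.06*u^2 - 6.64*u - 0.65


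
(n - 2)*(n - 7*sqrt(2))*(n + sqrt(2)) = n^3 - 6*sqrt(2)*n^2 - 2*n^2 - 14*n + 12*sqrt(2)*n + 28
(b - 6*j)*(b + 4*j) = b^2 - 2*b*j - 24*j^2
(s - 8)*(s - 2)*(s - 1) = s^3 - 11*s^2 + 26*s - 16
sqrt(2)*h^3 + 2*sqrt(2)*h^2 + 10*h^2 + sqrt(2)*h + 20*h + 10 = (h + 1)*(h + 5*sqrt(2))*(sqrt(2)*h + sqrt(2))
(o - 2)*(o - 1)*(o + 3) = o^3 - 7*o + 6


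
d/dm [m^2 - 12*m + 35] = 2*m - 12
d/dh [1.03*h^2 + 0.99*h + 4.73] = 2.06*h + 0.99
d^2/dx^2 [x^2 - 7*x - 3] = 2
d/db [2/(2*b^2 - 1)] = -8*b/(2*b^2 - 1)^2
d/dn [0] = 0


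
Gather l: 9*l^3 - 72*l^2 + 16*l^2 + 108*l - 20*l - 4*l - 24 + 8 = 9*l^3 - 56*l^2 + 84*l - 16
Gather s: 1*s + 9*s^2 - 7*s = 9*s^2 - 6*s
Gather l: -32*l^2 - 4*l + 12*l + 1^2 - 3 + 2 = -32*l^2 + 8*l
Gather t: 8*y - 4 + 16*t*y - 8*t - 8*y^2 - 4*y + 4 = t*(16*y - 8) - 8*y^2 + 4*y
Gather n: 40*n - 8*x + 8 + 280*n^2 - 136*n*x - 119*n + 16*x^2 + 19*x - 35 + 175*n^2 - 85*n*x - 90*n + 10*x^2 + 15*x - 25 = 455*n^2 + n*(-221*x - 169) + 26*x^2 + 26*x - 52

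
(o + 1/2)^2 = o^2 + o + 1/4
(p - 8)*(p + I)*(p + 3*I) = p^3 - 8*p^2 + 4*I*p^2 - 3*p - 32*I*p + 24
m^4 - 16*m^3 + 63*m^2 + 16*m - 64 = (m - 8)^2*(m - 1)*(m + 1)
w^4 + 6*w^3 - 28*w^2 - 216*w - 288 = (w - 6)*(w + 2)*(w + 4)*(w + 6)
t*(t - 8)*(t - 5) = t^3 - 13*t^2 + 40*t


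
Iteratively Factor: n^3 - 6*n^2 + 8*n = (n)*(n^2 - 6*n + 8) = n*(n - 2)*(n - 4)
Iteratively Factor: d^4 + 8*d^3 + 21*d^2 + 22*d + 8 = (d + 2)*(d^3 + 6*d^2 + 9*d + 4) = (d + 1)*(d + 2)*(d^2 + 5*d + 4) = (d + 1)*(d + 2)*(d + 4)*(d + 1)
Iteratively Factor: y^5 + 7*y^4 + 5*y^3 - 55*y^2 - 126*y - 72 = (y + 4)*(y^4 + 3*y^3 - 7*y^2 - 27*y - 18) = (y + 1)*(y + 4)*(y^3 + 2*y^2 - 9*y - 18) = (y + 1)*(y + 2)*(y + 4)*(y^2 - 9) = (y - 3)*(y + 1)*(y + 2)*(y + 4)*(y + 3)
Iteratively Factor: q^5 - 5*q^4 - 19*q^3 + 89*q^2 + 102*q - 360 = (q - 5)*(q^4 - 19*q^2 - 6*q + 72) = (q - 5)*(q + 3)*(q^3 - 3*q^2 - 10*q + 24) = (q - 5)*(q + 3)^2*(q^2 - 6*q + 8) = (q - 5)*(q - 4)*(q + 3)^2*(q - 2)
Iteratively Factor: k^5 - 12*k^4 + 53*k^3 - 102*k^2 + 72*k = (k - 3)*(k^4 - 9*k^3 + 26*k^2 - 24*k) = (k - 3)^2*(k^3 - 6*k^2 + 8*k) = (k - 4)*(k - 3)^2*(k^2 - 2*k) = k*(k - 4)*(k - 3)^2*(k - 2)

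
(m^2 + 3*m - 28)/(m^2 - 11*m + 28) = (m + 7)/(m - 7)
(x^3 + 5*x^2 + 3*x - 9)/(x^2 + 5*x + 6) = (x^2 + 2*x - 3)/(x + 2)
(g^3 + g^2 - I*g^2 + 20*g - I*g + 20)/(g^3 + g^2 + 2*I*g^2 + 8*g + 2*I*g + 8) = (g - 5*I)/(g - 2*I)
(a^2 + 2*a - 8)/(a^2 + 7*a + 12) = (a - 2)/(a + 3)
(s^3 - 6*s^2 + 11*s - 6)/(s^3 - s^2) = 1 - 5/s + 6/s^2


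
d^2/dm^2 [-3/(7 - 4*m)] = 96/(4*m - 7)^3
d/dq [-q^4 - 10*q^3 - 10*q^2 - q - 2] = -4*q^3 - 30*q^2 - 20*q - 1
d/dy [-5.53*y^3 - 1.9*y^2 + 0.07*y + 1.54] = -16.59*y^2 - 3.8*y + 0.07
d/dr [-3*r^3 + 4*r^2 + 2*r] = -9*r^2 + 8*r + 2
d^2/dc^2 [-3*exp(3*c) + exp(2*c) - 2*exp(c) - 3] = (-27*exp(2*c) + 4*exp(c) - 2)*exp(c)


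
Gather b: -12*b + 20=20 - 12*b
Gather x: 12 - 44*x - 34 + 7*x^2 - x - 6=7*x^2 - 45*x - 28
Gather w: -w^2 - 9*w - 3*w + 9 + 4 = -w^2 - 12*w + 13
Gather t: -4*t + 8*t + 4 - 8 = 4*t - 4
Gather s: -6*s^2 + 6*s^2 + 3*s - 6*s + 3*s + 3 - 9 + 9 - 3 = 0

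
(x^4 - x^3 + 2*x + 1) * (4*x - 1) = 4*x^5 - 5*x^4 + x^3 + 8*x^2 + 2*x - 1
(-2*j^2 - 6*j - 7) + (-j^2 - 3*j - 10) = -3*j^2 - 9*j - 17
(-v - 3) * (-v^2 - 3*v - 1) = v^3 + 6*v^2 + 10*v + 3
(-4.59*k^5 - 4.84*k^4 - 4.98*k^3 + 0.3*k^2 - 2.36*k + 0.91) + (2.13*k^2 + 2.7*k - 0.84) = -4.59*k^5 - 4.84*k^4 - 4.98*k^3 + 2.43*k^2 + 0.34*k + 0.0700000000000001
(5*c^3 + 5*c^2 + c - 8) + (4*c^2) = 5*c^3 + 9*c^2 + c - 8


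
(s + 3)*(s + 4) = s^2 + 7*s + 12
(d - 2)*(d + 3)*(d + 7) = d^3 + 8*d^2 + d - 42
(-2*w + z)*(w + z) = -2*w^2 - w*z + z^2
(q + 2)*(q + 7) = q^2 + 9*q + 14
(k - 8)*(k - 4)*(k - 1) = k^3 - 13*k^2 + 44*k - 32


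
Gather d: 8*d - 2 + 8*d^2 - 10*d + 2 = 8*d^2 - 2*d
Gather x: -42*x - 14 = -42*x - 14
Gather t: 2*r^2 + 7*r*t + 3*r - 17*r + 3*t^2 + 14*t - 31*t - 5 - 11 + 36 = 2*r^2 - 14*r + 3*t^2 + t*(7*r - 17) + 20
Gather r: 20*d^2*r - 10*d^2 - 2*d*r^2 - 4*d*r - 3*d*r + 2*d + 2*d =-10*d^2 - 2*d*r^2 + 4*d + r*(20*d^2 - 7*d)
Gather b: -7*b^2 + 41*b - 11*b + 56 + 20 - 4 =-7*b^2 + 30*b + 72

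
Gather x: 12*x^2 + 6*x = 12*x^2 + 6*x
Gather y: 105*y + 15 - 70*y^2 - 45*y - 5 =-70*y^2 + 60*y + 10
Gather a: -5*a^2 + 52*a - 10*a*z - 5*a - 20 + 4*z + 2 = -5*a^2 + a*(47 - 10*z) + 4*z - 18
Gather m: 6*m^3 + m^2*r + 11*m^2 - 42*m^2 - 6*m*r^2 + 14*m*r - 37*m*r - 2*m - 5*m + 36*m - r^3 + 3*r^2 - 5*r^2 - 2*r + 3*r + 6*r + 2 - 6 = 6*m^3 + m^2*(r - 31) + m*(-6*r^2 - 23*r + 29) - r^3 - 2*r^2 + 7*r - 4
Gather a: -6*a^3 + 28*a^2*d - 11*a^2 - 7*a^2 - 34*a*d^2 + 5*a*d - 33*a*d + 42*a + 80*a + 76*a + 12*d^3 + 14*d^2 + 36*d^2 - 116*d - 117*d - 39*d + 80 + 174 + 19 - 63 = -6*a^3 + a^2*(28*d - 18) + a*(-34*d^2 - 28*d + 198) + 12*d^3 + 50*d^2 - 272*d + 210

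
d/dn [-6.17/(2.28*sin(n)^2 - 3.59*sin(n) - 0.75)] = (28.1352*sin(n) - 22.1503)*cos(n)/(-2.28*sin(n)^2 + 3.59*sin(n) + 0.75)^2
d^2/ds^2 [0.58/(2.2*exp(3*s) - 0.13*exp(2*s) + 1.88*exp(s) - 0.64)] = ((-11.484*exp(2*s) + 0.3016*exp(s) - 1.0904)*(2.2*exp(3*s) - 0.13*exp(2*s) + 1.88*exp(s) - 0.64) + 0.58*(6.6*exp(2*s) - 0.26*exp(s) + 1.88)*(13.2*exp(2*s) - 0.52*exp(s) + 3.76)*exp(s))*exp(s)/(2.2*exp(3*s) - 0.13*exp(2*s) + 1.88*exp(s) - 0.64)^3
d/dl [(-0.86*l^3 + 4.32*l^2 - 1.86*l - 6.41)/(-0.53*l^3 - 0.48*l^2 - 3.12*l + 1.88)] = (2.22044604925031e-16*l^5 + 2.7024*l^4 + 3.3948*l^3 - 29.4135*l^2 + 10.0896*l - 23.496)/(0.2809*l^6 + 0.5088*l^5 + 3.5376*l^4 + 1.0024*l^3 + 7.9296*l^2 - 11.7312*l + 3.5344)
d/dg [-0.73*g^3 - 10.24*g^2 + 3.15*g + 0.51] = -2.19*g^2 - 20.48*g + 3.15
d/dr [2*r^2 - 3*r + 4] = 4*r - 3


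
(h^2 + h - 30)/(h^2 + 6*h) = (h - 5)/h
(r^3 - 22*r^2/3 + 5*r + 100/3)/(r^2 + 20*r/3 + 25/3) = (r^2 - 9*r + 20)/(r + 5)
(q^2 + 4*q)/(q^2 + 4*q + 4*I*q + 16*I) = q/(q + 4*I)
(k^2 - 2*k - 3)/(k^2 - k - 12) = (-k^2 + 2*k + 3)/(-k^2 + k + 12)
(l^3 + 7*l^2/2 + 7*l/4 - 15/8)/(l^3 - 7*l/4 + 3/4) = (l + 5/2)/(l - 1)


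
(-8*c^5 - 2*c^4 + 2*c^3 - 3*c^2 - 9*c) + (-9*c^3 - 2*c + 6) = -8*c^5 - 2*c^4 - 7*c^3 - 3*c^2 - 11*c + 6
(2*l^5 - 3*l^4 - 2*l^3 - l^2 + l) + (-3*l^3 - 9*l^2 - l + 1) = 2*l^5 - 3*l^4 - 5*l^3 - 10*l^2 + 1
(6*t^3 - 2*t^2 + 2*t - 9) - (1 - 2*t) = 6*t^3 - 2*t^2 + 4*t - 10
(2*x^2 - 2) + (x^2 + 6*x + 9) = 3*x^2 + 6*x + 7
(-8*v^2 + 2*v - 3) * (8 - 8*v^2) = 64*v^4 - 16*v^3 - 40*v^2 + 16*v - 24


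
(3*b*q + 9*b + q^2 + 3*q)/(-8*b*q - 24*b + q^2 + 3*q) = (3*b + q)/(-8*b + q)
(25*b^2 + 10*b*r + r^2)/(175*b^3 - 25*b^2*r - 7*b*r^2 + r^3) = (5*b + r)/(35*b^2 - 12*b*r + r^2)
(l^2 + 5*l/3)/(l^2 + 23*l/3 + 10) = l/(l + 6)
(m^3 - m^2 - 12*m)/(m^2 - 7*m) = (m^2 - m - 12)/(m - 7)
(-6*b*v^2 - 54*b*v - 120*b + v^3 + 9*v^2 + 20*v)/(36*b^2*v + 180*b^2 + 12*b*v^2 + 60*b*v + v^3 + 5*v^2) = (-6*b*v - 24*b + v^2 + 4*v)/(36*b^2 + 12*b*v + v^2)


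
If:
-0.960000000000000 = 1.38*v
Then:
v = -0.70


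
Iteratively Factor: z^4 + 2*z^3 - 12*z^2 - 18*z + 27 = (z + 3)*(z^3 - z^2 - 9*z + 9) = (z - 1)*(z + 3)*(z^2 - 9) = (z - 1)*(z + 3)^2*(z - 3)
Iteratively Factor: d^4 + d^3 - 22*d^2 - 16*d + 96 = (d - 2)*(d^3 + 3*d^2 - 16*d - 48) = (d - 4)*(d - 2)*(d^2 + 7*d + 12) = (d - 4)*(d - 2)*(d + 3)*(d + 4)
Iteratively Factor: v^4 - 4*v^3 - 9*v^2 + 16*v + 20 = (v - 5)*(v^3 + v^2 - 4*v - 4) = (v - 5)*(v + 2)*(v^2 - v - 2) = (v - 5)*(v + 1)*(v + 2)*(v - 2)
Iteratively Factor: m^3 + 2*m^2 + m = (m)*(m^2 + 2*m + 1) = m*(m + 1)*(m + 1)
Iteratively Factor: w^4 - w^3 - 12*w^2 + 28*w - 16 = (w - 2)*(w^3 + w^2 - 10*w + 8) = (w - 2)^2*(w^2 + 3*w - 4) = (w - 2)^2*(w - 1)*(w + 4)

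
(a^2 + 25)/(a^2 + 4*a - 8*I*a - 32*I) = (a^2 + 25)/(a^2 + a*(4 - 8*I) - 32*I)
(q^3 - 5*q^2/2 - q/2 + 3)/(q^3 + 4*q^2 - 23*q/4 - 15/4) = 2*(q^2 - q - 2)/(2*q^2 + 11*q + 5)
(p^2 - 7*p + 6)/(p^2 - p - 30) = (p - 1)/(p + 5)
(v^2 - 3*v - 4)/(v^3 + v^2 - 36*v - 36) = (v - 4)/(v^2 - 36)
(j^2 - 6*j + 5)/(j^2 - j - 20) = (j - 1)/(j + 4)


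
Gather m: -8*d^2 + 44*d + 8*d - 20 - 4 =-8*d^2 + 52*d - 24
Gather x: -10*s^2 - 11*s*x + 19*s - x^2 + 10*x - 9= -10*s^2 + 19*s - x^2 + x*(10 - 11*s) - 9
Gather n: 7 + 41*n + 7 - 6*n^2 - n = -6*n^2 + 40*n + 14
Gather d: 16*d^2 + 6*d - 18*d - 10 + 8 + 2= 16*d^2 - 12*d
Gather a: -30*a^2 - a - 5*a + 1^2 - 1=-30*a^2 - 6*a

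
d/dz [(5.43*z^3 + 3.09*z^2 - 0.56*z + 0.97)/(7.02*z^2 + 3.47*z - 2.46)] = (38.1186*z^4 + 37.6842*z^3 - 25.4199*z^2 - 28.8216*z - 1.9883)/(49.2804*z^4 + 48.7188*z^3 - 22.4975*z^2 - 17.0724*z + 6.0516)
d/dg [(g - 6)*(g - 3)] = 2*g - 9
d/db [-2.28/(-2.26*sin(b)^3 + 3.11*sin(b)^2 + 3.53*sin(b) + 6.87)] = (-15.4584*sin(b)^2 + 14.1816*sin(b) + 8.0484)*cos(b)/(-2.26*sin(b)^3 + 3.11*sin(b)^2 + 3.53*sin(b) + 6.87)^2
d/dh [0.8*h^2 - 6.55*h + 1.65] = 1.6*h - 6.55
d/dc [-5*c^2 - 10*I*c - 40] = -10*c - 10*I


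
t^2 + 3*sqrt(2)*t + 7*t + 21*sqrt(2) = (t + 7)*(t + 3*sqrt(2))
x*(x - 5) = x^2 - 5*x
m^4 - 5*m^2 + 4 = (m - 2)*(m - 1)*(m + 1)*(m + 2)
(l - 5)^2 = l^2 - 10*l + 25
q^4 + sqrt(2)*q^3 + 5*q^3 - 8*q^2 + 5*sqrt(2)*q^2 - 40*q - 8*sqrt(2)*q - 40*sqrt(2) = (q + 5)*(q - 2*sqrt(2))*(q + sqrt(2))*(q + 2*sqrt(2))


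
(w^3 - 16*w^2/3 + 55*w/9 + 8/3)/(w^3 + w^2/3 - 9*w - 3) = (w - 8/3)/(w + 3)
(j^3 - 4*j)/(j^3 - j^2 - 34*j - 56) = j*(j - 2)/(j^2 - 3*j - 28)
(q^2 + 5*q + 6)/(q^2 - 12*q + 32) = (q^2 + 5*q + 6)/(q^2 - 12*q + 32)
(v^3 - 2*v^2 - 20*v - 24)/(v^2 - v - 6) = (v^2 - 4*v - 12)/(v - 3)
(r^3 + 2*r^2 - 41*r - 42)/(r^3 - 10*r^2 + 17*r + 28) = (r^2 + r - 42)/(r^2 - 11*r + 28)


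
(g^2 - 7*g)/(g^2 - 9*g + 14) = g/(g - 2)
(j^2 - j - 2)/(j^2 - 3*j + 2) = (j + 1)/(j - 1)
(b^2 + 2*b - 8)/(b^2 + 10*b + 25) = (b^2 + 2*b - 8)/(b^2 + 10*b + 25)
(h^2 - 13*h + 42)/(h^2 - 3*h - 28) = (h - 6)/(h + 4)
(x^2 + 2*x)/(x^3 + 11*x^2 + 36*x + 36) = x/(x^2 + 9*x + 18)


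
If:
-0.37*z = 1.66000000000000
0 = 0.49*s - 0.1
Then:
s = 0.20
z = -4.49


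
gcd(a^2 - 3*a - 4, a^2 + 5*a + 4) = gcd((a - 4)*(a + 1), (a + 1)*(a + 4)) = a + 1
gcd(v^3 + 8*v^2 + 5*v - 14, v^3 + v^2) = 1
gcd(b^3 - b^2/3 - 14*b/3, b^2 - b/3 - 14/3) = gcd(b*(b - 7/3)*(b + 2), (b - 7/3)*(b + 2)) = b^2 - b/3 - 14/3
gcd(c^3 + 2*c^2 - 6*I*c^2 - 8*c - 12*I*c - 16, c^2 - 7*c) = 1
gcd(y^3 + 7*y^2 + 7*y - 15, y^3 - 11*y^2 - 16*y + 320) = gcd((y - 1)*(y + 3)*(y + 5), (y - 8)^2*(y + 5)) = y + 5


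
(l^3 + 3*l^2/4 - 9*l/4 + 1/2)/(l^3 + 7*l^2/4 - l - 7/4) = (4*l^2 + 7*l - 2)/(4*l^2 + 11*l + 7)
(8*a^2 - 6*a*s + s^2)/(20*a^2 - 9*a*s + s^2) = (-2*a + s)/(-5*a + s)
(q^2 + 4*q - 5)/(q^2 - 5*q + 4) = (q + 5)/(q - 4)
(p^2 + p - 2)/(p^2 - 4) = (p - 1)/(p - 2)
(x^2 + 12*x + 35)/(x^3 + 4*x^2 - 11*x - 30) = (x + 7)/(x^2 - x - 6)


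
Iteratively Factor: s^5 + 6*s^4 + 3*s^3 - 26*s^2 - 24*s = (s + 4)*(s^4 + 2*s^3 - 5*s^2 - 6*s) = s*(s + 4)*(s^3 + 2*s^2 - 5*s - 6) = s*(s + 3)*(s + 4)*(s^2 - s - 2) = s*(s + 1)*(s + 3)*(s + 4)*(s - 2)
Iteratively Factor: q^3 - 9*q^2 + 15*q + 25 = (q + 1)*(q^2 - 10*q + 25) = (q - 5)*(q + 1)*(q - 5)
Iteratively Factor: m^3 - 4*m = (m + 2)*(m^2 - 2*m) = m*(m + 2)*(m - 2)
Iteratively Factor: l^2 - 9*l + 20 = (l - 4)*(l - 5)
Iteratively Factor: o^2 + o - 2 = (o - 1)*(o + 2)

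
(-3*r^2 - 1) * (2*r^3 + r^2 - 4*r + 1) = -6*r^5 - 3*r^4 + 10*r^3 - 4*r^2 + 4*r - 1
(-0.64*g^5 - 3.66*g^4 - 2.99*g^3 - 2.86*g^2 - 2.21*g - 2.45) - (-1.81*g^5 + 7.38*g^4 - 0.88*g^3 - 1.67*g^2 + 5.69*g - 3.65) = 1.17*g^5 - 11.04*g^4 - 2.11*g^3 - 1.19*g^2 - 7.9*g + 1.2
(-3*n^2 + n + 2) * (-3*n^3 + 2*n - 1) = 9*n^5 - 3*n^4 - 12*n^3 + 5*n^2 + 3*n - 2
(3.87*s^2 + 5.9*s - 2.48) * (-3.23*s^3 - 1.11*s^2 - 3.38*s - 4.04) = -12.5001*s^5 - 23.3527*s^4 - 11.6192*s^3 - 32.824*s^2 - 15.4536*s + 10.0192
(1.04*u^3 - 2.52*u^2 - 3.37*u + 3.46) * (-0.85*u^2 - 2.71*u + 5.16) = -0.884*u^5 - 0.6764*u^4 + 15.0601*u^3 - 6.8115*u^2 - 26.7658*u + 17.8536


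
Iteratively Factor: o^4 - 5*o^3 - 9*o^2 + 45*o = (o - 5)*(o^3 - 9*o) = o*(o - 5)*(o^2 - 9) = o*(o - 5)*(o + 3)*(o - 3)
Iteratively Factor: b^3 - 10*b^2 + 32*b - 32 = (b - 2)*(b^2 - 8*b + 16) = (b - 4)*(b - 2)*(b - 4)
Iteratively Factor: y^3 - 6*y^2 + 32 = (y - 4)*(y^2 - 2*y - 8) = (y - 4)^2*(y + 2)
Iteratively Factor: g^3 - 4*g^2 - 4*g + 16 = (g + 2)*(g^2 - 6*g + 8) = (g - 4)*(g + 2)*(g - 2)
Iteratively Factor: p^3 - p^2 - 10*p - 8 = (p + 2)*(p^2 - 3*p - 4) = (p - 4)*(p + 2)*(p + 1)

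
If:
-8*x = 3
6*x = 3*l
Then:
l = -3/4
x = -3/8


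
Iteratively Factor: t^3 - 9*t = (t - 3)*(t^2 + 3*t) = (t - 3)*(t + 3)*(t)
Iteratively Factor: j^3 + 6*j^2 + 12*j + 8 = (j + 2)*(j^2 + 4*j + 4) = (j + 2)^2*(j + 2)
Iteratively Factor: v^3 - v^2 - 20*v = (v)*(v^2 - v - 20) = v*(v - 5)*(v + 4)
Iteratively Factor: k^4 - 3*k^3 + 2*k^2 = (k)*(k^3 - 3*k^2 + 2*k) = k^2*(k^2 - 3*k + 2) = k^2*(k - 2)*(k - 1)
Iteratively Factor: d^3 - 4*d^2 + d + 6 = (d - 2)*(d^2 - 2*d - 3) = (d - 3)*(d - 2)*(d + 1)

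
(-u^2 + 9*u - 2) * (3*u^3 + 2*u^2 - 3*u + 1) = -3*u^5 + 25*u^4 + 15*u^3 - 32*u^2 + 15*u - 2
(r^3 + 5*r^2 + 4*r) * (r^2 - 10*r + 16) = r^5 - 5*r^4 - 30*r^3 + 40*r^2 + 64*r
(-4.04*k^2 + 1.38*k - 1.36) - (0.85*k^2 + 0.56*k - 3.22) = -4.89*k^2 + 0.82*k + 1.86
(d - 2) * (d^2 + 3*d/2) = d^3 - d^2/2 - 3*d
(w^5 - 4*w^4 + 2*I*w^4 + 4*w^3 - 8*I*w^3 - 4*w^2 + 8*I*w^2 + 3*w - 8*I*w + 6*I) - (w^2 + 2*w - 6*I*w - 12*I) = w^5 - 4*w^4 + 2*I*w^4 + 4*w^3 - 8*I*w^3 - 5*w^2 + 8*I*w^2 + w - 2*I*w + 18*I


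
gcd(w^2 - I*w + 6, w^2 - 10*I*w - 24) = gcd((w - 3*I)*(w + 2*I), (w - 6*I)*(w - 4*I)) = 1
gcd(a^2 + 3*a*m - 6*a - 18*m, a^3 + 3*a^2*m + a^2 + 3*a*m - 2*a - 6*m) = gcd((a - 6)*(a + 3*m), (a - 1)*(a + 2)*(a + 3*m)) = a + 3*m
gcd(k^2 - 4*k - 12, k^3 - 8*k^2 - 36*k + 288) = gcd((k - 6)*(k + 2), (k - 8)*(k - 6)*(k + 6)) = k - 6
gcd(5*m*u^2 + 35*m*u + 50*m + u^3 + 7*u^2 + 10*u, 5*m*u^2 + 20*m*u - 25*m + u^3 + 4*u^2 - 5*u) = 5*m*u + 25*m + u^2 + 5*u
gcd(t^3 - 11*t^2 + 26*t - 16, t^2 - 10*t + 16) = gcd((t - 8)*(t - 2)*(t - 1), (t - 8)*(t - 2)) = t^2 - 10*t + 16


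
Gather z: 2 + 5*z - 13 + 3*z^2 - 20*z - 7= 3*z^2 - 15*z - 18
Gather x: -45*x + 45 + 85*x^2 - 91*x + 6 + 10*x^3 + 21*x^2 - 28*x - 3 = 10*x^3 + 106*x^2 - 164*x + 48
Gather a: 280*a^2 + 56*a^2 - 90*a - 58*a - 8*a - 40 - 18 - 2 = 336*a^2 - 156*a - 60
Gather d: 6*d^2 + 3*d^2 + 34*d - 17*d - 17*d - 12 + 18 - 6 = 9*d^2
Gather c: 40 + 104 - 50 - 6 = 88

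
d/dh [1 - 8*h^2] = -16*h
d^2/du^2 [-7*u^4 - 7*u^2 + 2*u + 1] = -84*u^2 - 14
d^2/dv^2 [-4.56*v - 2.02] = 0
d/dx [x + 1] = 1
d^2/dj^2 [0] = 0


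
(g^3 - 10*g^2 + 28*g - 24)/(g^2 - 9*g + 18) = (g^2 - 4*g + 4)/(g - 3)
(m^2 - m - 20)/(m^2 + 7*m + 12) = (m - 5)/(m + 3)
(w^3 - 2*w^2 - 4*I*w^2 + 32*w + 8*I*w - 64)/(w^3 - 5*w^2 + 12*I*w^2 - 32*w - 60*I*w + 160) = (w^2 + w*(-2 - 8*I) + 16*I)/(w^2 + w*(-5 + 8*I) - 40*I)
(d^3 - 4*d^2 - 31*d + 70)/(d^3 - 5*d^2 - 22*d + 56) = (d + 5)/(d + 4)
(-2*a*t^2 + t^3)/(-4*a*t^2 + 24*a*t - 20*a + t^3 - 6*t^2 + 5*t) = t^2*(2*a - t)/(4*a*t^2 - 24*a*t + 20*a - t^3 + 6*t^2 - 5*t)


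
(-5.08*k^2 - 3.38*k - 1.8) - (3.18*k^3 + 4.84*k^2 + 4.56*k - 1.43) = -3.18*k^3 - 9.92*k^2 - 7.94*k - 0.37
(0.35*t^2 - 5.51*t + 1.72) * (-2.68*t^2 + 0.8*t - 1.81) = -0.938*t^4 + 15.0468*t^3 - 9.6511*t^2 + 11.3491*t - 3.1132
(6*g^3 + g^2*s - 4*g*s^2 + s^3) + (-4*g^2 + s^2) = 6*g^3 + g^2*s - 4*g^2 - 4*g*s^2 + s^3 + s^2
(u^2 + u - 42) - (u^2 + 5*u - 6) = -4*u - 36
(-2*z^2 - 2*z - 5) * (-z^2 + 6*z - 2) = 2*z^4 - 10*z^3 - 3*z^2 - 26*z + 10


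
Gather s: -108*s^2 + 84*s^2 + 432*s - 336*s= -24*s^2 + 96*s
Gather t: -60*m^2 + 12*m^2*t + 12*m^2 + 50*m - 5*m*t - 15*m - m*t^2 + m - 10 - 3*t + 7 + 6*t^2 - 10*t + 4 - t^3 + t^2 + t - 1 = -48*m^2 + 36*m - t^3 + t^2*(7 - m) + t*(12*m^2 - 5*m - 12)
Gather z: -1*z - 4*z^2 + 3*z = -4*z^2 + 2*z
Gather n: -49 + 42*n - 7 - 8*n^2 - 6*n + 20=-8*n^2 + 36*n - 36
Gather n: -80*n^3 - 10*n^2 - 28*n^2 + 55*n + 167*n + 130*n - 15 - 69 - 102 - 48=-80*n^3 - 38*n^2 + 352*n - 234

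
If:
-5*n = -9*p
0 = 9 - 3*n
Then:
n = 3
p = 5/3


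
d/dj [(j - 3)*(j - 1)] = 2*j - 4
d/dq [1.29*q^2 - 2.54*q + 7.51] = 2.58*q - 2.54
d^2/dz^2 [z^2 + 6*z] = 2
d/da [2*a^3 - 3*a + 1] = 6*a^2 - 3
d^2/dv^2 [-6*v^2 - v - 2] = -12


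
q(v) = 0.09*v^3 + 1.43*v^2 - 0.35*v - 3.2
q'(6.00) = 26.53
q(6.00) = 65.62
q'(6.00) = 26.53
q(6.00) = 65.62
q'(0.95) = 2.61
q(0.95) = -2.16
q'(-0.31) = -1.21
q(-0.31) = -2.96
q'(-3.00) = -6.50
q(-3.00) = 8.29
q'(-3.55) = -7.10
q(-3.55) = 12.04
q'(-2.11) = -5.18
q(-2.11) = 3.06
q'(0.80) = 2.11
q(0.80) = -2.52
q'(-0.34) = -1.29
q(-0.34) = -2.92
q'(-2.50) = -5.81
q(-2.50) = 5.21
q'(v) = 0.27*v^2 + 2.86*v - 0.35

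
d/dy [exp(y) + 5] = exp(y)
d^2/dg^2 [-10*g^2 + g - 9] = -20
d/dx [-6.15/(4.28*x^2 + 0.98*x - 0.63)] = (52.644*x + 6.027)/(4.28*x^2 + 0.98*x - 0.63)^2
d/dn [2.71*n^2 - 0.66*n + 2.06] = 5.42*n - 0.66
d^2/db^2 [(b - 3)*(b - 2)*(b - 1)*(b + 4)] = 12*b^2 - 12*b - 26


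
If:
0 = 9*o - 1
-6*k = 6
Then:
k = -1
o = 1/9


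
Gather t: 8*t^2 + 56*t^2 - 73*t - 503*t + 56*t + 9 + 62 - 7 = 64*t^2 - 520*t + 64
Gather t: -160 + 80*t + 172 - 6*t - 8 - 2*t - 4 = 72*t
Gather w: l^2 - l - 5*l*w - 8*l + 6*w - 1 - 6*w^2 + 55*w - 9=l^2 - 9*l - 6*w^2 + w*(61 - 5*l) - 10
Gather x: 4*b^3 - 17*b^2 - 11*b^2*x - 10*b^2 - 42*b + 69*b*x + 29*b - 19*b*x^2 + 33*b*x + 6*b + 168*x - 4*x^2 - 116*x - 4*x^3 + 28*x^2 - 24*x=4*b^3 - 27*b^2 - 7*b - 4*x^3 + x^2*(24 - 19*b) + x*(-11*b^2 + 102*b + 28)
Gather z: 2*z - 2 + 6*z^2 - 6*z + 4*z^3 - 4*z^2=4*z^3 + 2*z^2 - 4*z - 2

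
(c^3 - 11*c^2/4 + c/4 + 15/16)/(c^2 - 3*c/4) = c - 2 - 5/(4*c)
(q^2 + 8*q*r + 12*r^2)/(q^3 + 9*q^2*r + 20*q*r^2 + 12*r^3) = 1/(q + r)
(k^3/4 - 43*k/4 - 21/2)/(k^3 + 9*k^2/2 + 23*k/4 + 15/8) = 2*(k^3 - 43*k - 42)/(8*k^3 + 36*k^2 + 46*k + 15)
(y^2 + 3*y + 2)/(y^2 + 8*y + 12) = (y + 1)/(y + 6)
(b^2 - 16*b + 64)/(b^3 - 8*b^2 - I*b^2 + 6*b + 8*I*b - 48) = (b - 8)/(b^2 - I*b + 6)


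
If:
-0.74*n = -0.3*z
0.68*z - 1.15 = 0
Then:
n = 0.69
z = 1.69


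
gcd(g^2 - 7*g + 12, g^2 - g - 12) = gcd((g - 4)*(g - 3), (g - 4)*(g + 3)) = g - 4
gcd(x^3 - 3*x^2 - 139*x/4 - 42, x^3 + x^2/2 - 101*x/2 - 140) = x^2 - 9*x/2 - 28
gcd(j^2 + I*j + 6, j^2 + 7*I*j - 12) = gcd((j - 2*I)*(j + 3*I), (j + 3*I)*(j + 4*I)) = j + 3*I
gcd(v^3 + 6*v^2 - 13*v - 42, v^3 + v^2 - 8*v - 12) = v^2 - v - 6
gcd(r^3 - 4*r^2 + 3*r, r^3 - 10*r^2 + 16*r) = r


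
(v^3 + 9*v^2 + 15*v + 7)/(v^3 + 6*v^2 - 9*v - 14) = (v + 1)/(v - 2)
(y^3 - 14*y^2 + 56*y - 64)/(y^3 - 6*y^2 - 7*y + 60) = (y^2 - 10*y + 16)/(y^2 - 2*y - 15)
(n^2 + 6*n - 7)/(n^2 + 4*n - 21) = (n - 1)/(n - 3)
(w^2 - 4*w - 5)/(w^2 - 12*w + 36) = (w^2 - 4*w - 5)/(w^2 - 12*w + 36)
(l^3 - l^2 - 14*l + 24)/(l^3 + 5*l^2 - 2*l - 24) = (l - 3)/(l + 3)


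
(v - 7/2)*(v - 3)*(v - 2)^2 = v^4 - 21*v^3/2 + 81*v^2/2 - 68*v + 42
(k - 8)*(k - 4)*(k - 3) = k^3 - 15*k^2 + 68*k - 96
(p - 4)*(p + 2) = p^2 - 2*p - 8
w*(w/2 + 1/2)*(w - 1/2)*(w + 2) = w^4/2 + 5*w^3/4 + w^2/4 - w/2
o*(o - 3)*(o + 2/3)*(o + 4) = o^4 + 5*o^3/3 - 34*o^2/3 - 8*o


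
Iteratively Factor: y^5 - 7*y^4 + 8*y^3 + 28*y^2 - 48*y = (y - 2)*(y^4 - 5*y^3 - 2*y^2 + 24*y) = (y - 4)*(y - 2)*(y^3 - y^2 - 6*y) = y*(y - 4)*(y - 2)*(y^2 - y - 6) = y*(y - 4)*(y - 3)*(y - 2)*(y + 2)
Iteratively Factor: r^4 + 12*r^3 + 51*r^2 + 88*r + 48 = (r + 1)*(r^3 + 11*r^2 + 40*r + 48) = (r + 1)*(r + 4)*(r^2 + 7*r + 12) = (r + 1)*(r + 3)*(r + 4)*(r + 4)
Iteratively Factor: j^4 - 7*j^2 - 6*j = (j + 1)*(j^3 - j^2 - 6*j) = (j + 1)*(j + 2)*(j^2 - 3*j) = (j - 3)*(j + 1)*(j + 2)*(j)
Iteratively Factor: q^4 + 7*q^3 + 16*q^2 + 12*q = (q + 3)*(q^3 + 4*q^2 + 4*q) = q*(q + 3)*(q^2 + 4*q + 4) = q*(q + 2)*(q + 3)*(q + 2)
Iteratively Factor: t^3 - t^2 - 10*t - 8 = (t + 2)*(t^2 - 3*t - 4) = (t + 1)*(t + 2)*(t - 4)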